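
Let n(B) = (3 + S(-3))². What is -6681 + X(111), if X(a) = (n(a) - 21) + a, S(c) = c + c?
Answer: -6582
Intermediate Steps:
S(c) = 2*c
n(B) = 9 (n(B) = (3 + 2*(-3))² = (3 - 6)² = (-3)² = 9)
X(a) = -12 + a (X(a) = (9 - 21) + a = -12 + a)
-6681 + X(111) = -6681 + (-12 + 111) = -6681 + 99 = -6582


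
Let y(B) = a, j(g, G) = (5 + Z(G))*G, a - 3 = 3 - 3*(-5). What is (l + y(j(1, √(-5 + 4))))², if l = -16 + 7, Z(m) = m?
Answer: 144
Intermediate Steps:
a = 21 (a = 3 + (3 - 3*(-5)) = 3 + (3 + 15) = 3 + 18 = 21)
j(g, G) = G*(5 + G) (j(g, G) = (5 + G)*G = G*(5 + G))
y(B) = 21
l = -9
(l + y(j(1, √(-5 + 4))))² = (-9 + 21)² = 12² = 144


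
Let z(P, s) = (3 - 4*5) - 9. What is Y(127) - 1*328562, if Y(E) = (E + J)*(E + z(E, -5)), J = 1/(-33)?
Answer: -10419356/33 ≈ -3.1574e+5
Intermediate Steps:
J = -1/33 ≈ -0.030303
z(P, s) = -26 (z(P, s) = (3 - 20) - 9 = -17 - 9 = -26)
Y(E) = (-26 + E)*(-1/33 + E) (Y(E) = (E - 1/33)*(E - 26) = (-1/33 + E)*(-26 + E) = (-26 + E)*(-1/33 + E))
Y(127) - 1*328562 = (26/33 + 127² - 859/33*127) - 1*328562 = (26/33 + 16129 - 109093/33) - 328562 = 423190/33 - 328562 = -10419356/33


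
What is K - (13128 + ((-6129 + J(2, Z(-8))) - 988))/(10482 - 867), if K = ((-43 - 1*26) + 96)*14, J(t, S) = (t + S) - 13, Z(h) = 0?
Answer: 241898/641 ≈ 377.38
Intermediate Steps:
J(t, S) = -13 + S + t (J(t, S) = (S + t) - 13 = -13 + S + t)
K = 378 (K = ((-43 - 26) + 96)*14 = (-69 + 96)*14 = 27*14 = 378)
K - (13128 + ((-6129 + J(2, Z(-8))) - 988))/(10482 - 867) = 378 - (13128 + ((-6129 + (-13 + 0 + 2)) - 988))/(10482 - 867) = 378 - (13128 + ((-6129 - 11) - 988))/9615 = 378 - (13128 + (-6140 - 988))/9615 = 378 - (13128 - 7128)/9615 = 378 - 6000/9615 = 378 - 1*400/641 = 378 - 400/641 = 241898/641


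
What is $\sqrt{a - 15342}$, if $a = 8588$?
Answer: $i \sqrt{6754} \approx 82.183 i$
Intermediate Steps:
$\sqrt{a - 15342} = \sqrt{8588 - 15342} = \sqrt{-6754} = i \sqrt{6754}$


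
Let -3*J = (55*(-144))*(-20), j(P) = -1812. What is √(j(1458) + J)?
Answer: 6*I*√1517 ≈ 233.69*I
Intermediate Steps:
J = -52800 (J = -55*(-144)*(-20)/3 = -(-2640)*(-20) = -⅓*158400 = -52800)
√(j(1458) + J) = √(-1812 - 52800) = √(-54612) = 6*I*√1517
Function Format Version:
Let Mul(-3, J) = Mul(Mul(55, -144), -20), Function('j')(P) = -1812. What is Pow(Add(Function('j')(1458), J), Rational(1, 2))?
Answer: Mul(6, I, Pow(1517, Rational(1, 2))) ≈ Mul(233.69, I)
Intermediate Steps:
J = -52800 (J = Mul(Rational(-1, 3), Mul(Mul(55, -144), -20)) = Mul(Rational(-1, 3), Mul(-7920, -20)) = Mul(Rational(-1, 3), 158400) = -52800)
Pow(Add(Function('j')(1458), J), Rational(1, 2)) = Pow(Add(-1812, -52800), Rational(1, 2)) = Pow(-54612, Rational(1, 2)) = Mul(6, I, Pow(1517, Rational(1, 2)))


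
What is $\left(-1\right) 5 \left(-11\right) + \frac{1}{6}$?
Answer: $\frac{331}{6} \approx 55.167$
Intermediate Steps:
$\left(-1\right) 5 \left(-11\right) + \frac{1}{6} = \left(-5\right) \left(-11\right) + \frac{1}{6} = 55 + \frac{1}{6} = \frac{331}{6}$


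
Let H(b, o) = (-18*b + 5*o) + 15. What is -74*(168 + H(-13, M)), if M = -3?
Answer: -29748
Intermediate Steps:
H(b, o) = 15 - 18*b + 5*o
-74*(168 + H(-13, M)) = -74*(168 + (15 - 18*(-13) + 5*(-3))) = -74*(168 + (15 + 234 - 15)) = -74*(168 + 234) = -74*402 = -29748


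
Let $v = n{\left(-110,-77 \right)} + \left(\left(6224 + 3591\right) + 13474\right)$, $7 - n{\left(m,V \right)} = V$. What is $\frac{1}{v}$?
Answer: $\frac{1}{23373} \approx 4.2784 \cdot 10^{-5}$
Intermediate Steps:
$n{\left(m,V \right)} = 7 - V$
$v = 23373$ ($v = \left(7 - -77\right) + \left(\left(6224 + 3591\right) + 13474\right) = \left(7 + 77\right) + \left(9815 + 13474\right) = 84 + 23289 = 23373$)
$\frac{1}{v} = \frac{1}{23373}$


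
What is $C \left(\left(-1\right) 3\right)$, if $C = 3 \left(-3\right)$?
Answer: $27$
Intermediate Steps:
$C = -9$
$C \left(\left(-1\right) 3\right) = - 9 \left(\left(-1\right) 3\right) = \left(-9\right) \left(-3\right) = 27$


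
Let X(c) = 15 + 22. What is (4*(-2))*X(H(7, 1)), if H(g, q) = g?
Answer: -296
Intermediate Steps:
X(c) = 37
(4*(-2))*X(H(7, 1)) = (4*(-2))*37 = -8*37 = -296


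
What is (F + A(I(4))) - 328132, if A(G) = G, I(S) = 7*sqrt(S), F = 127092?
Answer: -201026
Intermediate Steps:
(F + A(I(4))) - 328132 = (127092 + 7*sqrt(4)) - 328132 = (127092 + 7*2) - 328132 = (127092 + 14) - 328132 = 127106 - 328132 = -201026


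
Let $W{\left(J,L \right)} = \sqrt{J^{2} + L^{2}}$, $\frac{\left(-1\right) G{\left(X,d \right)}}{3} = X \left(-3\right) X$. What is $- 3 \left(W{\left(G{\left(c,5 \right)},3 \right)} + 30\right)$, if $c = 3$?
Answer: $-90 - 9 \sqrt{730} \approx -333.17$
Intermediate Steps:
$G{\left(X,d \right)} = 9 X^{2}$ ($G{\left(X,d \right)} = - 3 X \left(-3\right) X = - 3 - 3 X X = - 3 \left(- 3 X^{2}\right) = 9 X^{2}$)
$- 3 \left(W{\left(G{\left(c,5 \right)},3 \right)} + 30\right) = - 3 \left(\sqrt{\left(9 \cdot 3^{2}\right)^{2} + 3^{2}} + 30\right) = - 3 \left(\sqrt{\left(9 \cdot 9\right)^{2} + 9} + 30\right) = - 3 \left(\sqrt{81^{2} + 9} + 30\right) = - 3 \left(\sqrt{6561 + 9} + 30\right) = - 3 \left(\sqrt{6570} + 30\right) = - 3 \left(3 \sqrt{730} + 30\right) = - 3 \left(30 + 3 \sqrt{730}\right) = -90 - 9 \sqrt{730}$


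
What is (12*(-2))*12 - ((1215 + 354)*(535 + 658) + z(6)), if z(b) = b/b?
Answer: -1872106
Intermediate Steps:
z(b) = 1
(12*(-2))*12 - ((1215 + 354)*(535 + 658) + z(6)) = (12*(-2))*12 - ((1215 + 354)*(535 + 658) + 1) = -24*12 - (1569*1193 + 1) = -288 - (1871817 + 1) = -288 - 1*1871818 = -288 - 1871818 = -1872106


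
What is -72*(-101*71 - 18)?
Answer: 517608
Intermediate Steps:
-72*(-101*71 - 18) = -72*(-7171 - 18) = -72*(-7189) = 517608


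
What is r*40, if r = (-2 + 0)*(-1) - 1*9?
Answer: -280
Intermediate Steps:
r = -7 (r = -2*(-1) - 9 = 2 - 9 = -7)
r*40 = -7*40 = -280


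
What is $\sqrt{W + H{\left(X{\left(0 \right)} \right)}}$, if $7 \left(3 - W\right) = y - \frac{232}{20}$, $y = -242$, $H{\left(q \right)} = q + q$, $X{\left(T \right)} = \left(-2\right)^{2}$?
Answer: $\frac{\sqrt{57855}}{35} \approx 6.8723$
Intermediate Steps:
$X{\left(T \right)} = 4$
$H{\left(q \right)} = 2 q$
$W = \frac{1373}{35}$ ($W = 3 - \frac{-242 - \frac{232}{20}}{7} = 3 - \frac{-242 - \frac{58}{5}}{7} = 3 - - \frac{1268}{35} = 3 + \frac{1268}{35} = \frac{1373}{35} \approx 39.229$)
$\sqrt{W + H{\left(X{\left(0 \right)} \right)}} = \sqrt{\frac{1373}{35} + 2 \cdot 4} = \sqrt{\frac{1373}{35} + 8} = \sqrt{\frac{1653}{35}} = \frac{\sqrt{57855}}{35}$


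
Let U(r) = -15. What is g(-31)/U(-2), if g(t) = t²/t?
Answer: 31/15 ≈ 2.0667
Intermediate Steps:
g(t) = t
g(-31)/U(-2) = -31/(-15) = -31*(-1/15) = 31/15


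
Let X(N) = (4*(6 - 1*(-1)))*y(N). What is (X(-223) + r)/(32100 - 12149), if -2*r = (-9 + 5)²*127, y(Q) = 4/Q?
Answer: -226680/4449073 ≈ -0.050950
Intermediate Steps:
X(N) = 112/N (X(N) = (4*(6 - 1*(-1)))*(4/N) = (4*(6 + 1))*(4/N) = (4*7)*(4/N) = 28*(4/N) = 112/N)
r = -1016 (r = -(-9 + 5)²*127/2 = -(-4)²*127/2 = -8*127 = -½*2032 = -1016)
(X(-223) + r)/(32100 - 12149) = (112/(-223) - 1016)/(32100 - 12149) = (112*(-1/223) - 1016)/19951 = (-112/223 - 1016)*(1/19951) = -226680/223*1/19951 = -226680/4449073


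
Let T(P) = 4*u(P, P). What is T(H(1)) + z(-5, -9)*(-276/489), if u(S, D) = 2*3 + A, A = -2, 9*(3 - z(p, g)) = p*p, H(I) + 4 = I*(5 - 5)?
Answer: 23288/1467 ≈ 15.875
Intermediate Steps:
H(I) = -4 (H(I) = -4 + I*(5 - 5) = -4 + I*0 = -4 + 0 = -4)
z(p, g) = 3 - p²/9 (z(p, g) = 3 - p*p/9 = 3 - p²/9)
u(S, D) = 4 (u(S, D) = 2*3 - 2 = 6 - 2 = 4)
T(P) = 16 (T(P) = 4*4 = 16)
T(H(1)) + z(-5, -9)*(-276/489) = 16 + (3 - ⅑*(-5)²)*(-276/489) = 16 + (3 - ⅑*25)*(-276*1/489) = 16 + (3 - 25/9)*(-92/163) = 16 + (2/9)*(-92/163) = 16 - 184/1467 = 23288/1467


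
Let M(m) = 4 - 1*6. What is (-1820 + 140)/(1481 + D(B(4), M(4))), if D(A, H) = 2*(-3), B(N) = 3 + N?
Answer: -336/295 ≈ -1.1390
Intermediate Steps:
M(m) = -2 (M(m) = 4 - 6 = -2)
D(A, H) = -6
(-1820 + 140)/(1481 + D(B(4), M(4))) = (-1820 + 140)/(1481 - 6) = -1680/1475 = -1680*1/1475 = -336/295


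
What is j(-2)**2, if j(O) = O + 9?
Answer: 49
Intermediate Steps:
j(O) = 9 + O
j(-2)**2 = (9 - 2)**2 = 7**2 = 49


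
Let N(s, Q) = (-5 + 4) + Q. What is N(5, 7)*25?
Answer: 150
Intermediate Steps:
N(s, Q) = -1 + Q
N(5, 7)*25 = (-1 + 7)*25 = 6*25 = 150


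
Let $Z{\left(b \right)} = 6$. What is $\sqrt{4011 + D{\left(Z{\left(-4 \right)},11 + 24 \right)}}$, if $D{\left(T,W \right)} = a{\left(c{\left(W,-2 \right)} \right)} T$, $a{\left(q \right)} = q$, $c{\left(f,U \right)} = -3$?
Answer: $11 \sqrt{33} \approx 63.19$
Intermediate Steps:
$D{\left(T,W \right)} = - 3 T$
$\sqrt{4011 + D{\left(Z{\left(-4 \right)},11 + 24 \right)}} = \sqrt{4011 - 18} = \sqrt{3993} = 11 \sqrt{33}$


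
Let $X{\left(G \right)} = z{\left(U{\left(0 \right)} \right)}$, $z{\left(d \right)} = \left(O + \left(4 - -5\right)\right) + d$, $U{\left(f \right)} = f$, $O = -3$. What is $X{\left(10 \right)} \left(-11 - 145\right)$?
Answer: $-936$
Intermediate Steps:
$z{\left(d \right)} = 6 + d$ ($z{\left(d \right)} = \left(-3 + \left(4 - -5\right)\right) + d = \left(-3 + \left(4 + 5\right)\right) + d = \left(-3 + 9\right) + d = 6 + d$)
$X{\left(G \right)} = 6$ ($X{\left(G \right)} = 6 + 0 = 6$)
$X{\left(10 \right)} \left(-11 - 145\right) = 6 \left(-11 - 145\right) = 6 \left(-156\right) = -936$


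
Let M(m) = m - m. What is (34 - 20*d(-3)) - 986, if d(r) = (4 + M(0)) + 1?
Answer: -1052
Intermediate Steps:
M(m) = 0
d(r) = 5 (d(r) = (4 + 0) + 1 = 4 + 1 = 5)
(34 - 20*d(-3)) - 986 = (34 - 20*5) - 986 = (34 - 100) - 986 = -66 - 986 = -1052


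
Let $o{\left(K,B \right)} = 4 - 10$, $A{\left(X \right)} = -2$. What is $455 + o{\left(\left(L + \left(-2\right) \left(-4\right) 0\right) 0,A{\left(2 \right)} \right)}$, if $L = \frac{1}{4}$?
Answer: $449$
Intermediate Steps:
$L = \frac{1}{4} \approx 0.25$
$o{\left(K,B \right)} = -6$ ($o{\left(K,B \right)} = 4 - 10 = -6$)
$455 + o{\left(\left(L + \left(-2\right) \left(-4\right) 0\right) 0,A{\left(2 \right)} \right)} = 455 - 6 = 449$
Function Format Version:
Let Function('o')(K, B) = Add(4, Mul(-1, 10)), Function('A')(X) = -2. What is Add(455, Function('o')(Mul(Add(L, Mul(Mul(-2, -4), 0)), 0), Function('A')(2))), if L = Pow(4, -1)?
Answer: 449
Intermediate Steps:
L = Rational(1, 4) ≈ 0.25000
Function('o')(K, B) = -6 (Function('o')(K, B) = Add(4, -10) = -6)
Add(455, Function('o')(Mul(Add(L, Mul(Mul(-2, -4), 0)), 0), Function('A')(2))) = Add(455, -6) = 449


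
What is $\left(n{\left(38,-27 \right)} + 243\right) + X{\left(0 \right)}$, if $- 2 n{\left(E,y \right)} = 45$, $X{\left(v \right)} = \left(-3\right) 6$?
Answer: $\frac{405}{2} \approx 202.5$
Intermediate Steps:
$X{\left(v \right)} = -18$
$n{\left(E,y \right)} = - \frac{45}{2}$ ($n{\left(E,y \right)} = \left(- \frac{1}{2}\right) 45 = - \frac{45}{2}$)
$\left(n{\left(38,-27 \right)} + 243\right) + X{\left(0 \right)} = \left(- \frac{45}{2} + 243\right) - 18 = \frac{441}{2} - 18 = \frac{405}{2}$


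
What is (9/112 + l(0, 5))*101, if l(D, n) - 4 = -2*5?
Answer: -66963/112 ≈ -597.88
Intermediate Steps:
l(D, n) = -6 (l(D, n) = 4 - 2*5 = 4 - 10 = -6)
(9/112 + l(0, 5))*101 = (9/112 - 6)*101 = -663/112*101 = -66963/112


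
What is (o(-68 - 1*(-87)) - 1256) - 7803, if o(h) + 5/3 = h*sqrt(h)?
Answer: -27182/3 + 19*sqrt(19) ≈ -8977.8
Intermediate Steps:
o(h) = -5/3 + h**(3/2) (o(h) = -5/3 + h*sqrt(h) = -5/3 + h**(3/2))
(o(-68 - 1*(-87)) - 1256) - 7803 = ((-5/3 + (-68 - 1*(-87))**(3/2)) - 1256) - 7803 = ((-5/3 + (-68 + 87)**(3/2)) - 1256) - 7803 = ((-5/3 + 19**(3/2)) - 1256) - 7803 = ((-5/3 + 19*sqrt(19)) - 1256) - 7803 = (-3773/3 + 19*sqrt(19)) - 7803 = -27182/3 + 19*sqrt(19)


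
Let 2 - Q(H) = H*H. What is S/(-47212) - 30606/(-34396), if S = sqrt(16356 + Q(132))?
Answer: 15303/17198 - I*sqrt(1066)/47212 ≈ 0.88981 - 0.00069155*I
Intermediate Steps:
Q(H) = 2 - H**2 (Q(H) = 2 - H*H = 2 - H**2)
S = I*sqrt(1066) (S = sqrt(16356 + (2 - 1*132**2)) = sqrt(16356 + (2 - 1*17424)) = sqrt(16356 + (2 - 17424)) = sqrt(16356 - 17422) = sqrt(-1066) = I*sqrt(1066) ≈ 32.65*I)
S/(-47212) - 30606/(-34396) = (I*sqrt(1066))/(-47212) - 30606/(-34396) = (I*sqrt(1066))*(-1/47212) - 30606*(-1/34396) = -I*sqrt(1066)/47212 + 15303/17198 = 15303/17198 - I*sqrt(1066)/47212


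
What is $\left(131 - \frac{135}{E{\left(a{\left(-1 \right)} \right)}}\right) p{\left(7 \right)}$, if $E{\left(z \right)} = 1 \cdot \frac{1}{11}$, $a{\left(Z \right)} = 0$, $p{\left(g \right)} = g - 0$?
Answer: $-9478$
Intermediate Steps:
$p{\left(g \right)} = g$ ($p{\left(g \right)} = g + 0 = g$)
$E{\left(z \right)} = \frac{1}{11}$ ($E{\left(z \right)} = 1 \cdot \frac{1}{11} = \frac{1}{11}$)
$\left(131 - \frac{135}{E{\left(a{\left(-1 \right)} \right)}}\right) p{\left(7 \right)} = \left(131 - 135 \frac{1}{\frac{1}{11}}\right) 7 = \left(131 - 1485\right) 7 = \left(-1354\right) 7 = -9478$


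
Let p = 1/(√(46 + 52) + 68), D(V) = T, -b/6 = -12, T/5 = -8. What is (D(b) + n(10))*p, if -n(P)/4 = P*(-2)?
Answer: 1360/2263 - 140*√2/2263 ≈ 0.51348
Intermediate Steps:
T = -40 (T = 5*(-8) = -40)
b = 72 (b = -6*(-12) = 72)
D(V) = -40
p = 1/(68 + 7*√2) (p = 1/(√98 + 68) = 1/(7*√2 + 68) = 1/(68 + 7*√2) ≈ 0.012837)
n(P) = 8*P (n(P) = -4*P*(-2) = -(-8)*P = 8*P)
(D(b) + n(10))*p = (-40 + 8*10)*(34/2263 - 7*√2/4526) = (-40 + 80)*(34/2263 - 7*√2/4526) = 40*(34/2263 - 7*√2/4526) = 1360/2263 - 140*√2/2263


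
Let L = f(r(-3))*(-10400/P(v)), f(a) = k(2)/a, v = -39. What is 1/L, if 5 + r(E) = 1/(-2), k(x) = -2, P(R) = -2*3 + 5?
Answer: 11/41600 ≈ 0.00026442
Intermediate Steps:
P(R) = -1 (P(R) = -6 + 5 = -1)
r(E) = -11/2 (r(E) = -5 + 1/(-2) = -5 - ½ = -11/2)
f(a) = -2/a
L = 41600/11 (L = (-2/(-11/2))*(-10400/(-1)) = (-2*(-2/11))*(-10400*(-1)) = (4/11)*10400 = 41600/11 ≈ 3781.8)
1/L = 1/(41600/11) = 11/41600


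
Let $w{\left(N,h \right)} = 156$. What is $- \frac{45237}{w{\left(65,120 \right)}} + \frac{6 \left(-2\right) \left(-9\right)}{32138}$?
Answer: $- \frac{242301643}{835588} \approx -289.98$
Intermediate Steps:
$- \frac{45237}{w{\left(65,120 \right)}} + \frac{6 \left(-2\right) \left(-9\right)}{32138} = - \frac{45237}{156} + \frac{6 \left(-2\right) \left(-9\right)}{32138} = \left(-45237\right) \frac{1}{156} + \left(-12\right) \left(-9\right) \frac{1}{32138} = - \frac{15079}{52} + 108 \cdot \frac{1}{32138} = - \frac{15079}{52} + \frac{54}{16069} = - \frac{242301643}{835588}$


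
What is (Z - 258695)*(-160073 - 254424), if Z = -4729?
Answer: 109188457728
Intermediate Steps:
(Z - 258695)*(-160073 - 254424) = (-4729 - 258695)*(-160073 - 254424) = -263424*(-414497) = 109188457728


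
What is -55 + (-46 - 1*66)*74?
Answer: -8343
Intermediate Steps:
-55 + (-46 - 1*66)*74 = -55 + (-46 - 66)*74 = -55 - 112*74 = -55 - 8288 = -8343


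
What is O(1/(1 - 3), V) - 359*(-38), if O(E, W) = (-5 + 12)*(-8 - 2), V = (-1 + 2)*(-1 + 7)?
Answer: 13572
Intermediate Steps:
V = 6 (V = 1*6 = 6)
O(E, W) = -70 (O(E, W) = 7*(-10) = -70)
O(1/(1 - 3), V) - 359*(-38) = -70 - 359*(-38) = -70 + 13642 = 13572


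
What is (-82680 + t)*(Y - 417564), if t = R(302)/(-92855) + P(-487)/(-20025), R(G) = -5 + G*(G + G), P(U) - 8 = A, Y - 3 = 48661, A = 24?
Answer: 64817043231904996/2125053 ≈ 3.0501e+10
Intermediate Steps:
Y = 48664 (Y = 3 + 48661 = 48664)
P(U) = 32 (P(U) = 8 + 24 = 32)
R(G) = -5 + 2*G² (R(G) = -5 + G*(2*G) = -5 + 2*G²)
t = -731118287/371884275 (t = (-5 + 2*302²)/(-92855) + 32/(-20025) = (-5 + 2*91204)*(-1/92855) + 32*(-1/20025) = (-5 + 182408)*(-1/92855) - 32/20025 = 182403*(-1/92855) - 32/20025 = -182403/92855 - 32/20025 = -731118287/371884275 ≈ -1.9660)
(-82680 + t)*(Y - 417564) = (-82680 - 731118287/371884275)*(48664 - 417564) = -30748122975287/371884275*(-368900) = 64817043231904996/2125053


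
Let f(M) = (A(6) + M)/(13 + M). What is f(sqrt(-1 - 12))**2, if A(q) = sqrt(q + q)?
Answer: (I + 4*sqrt(39))/(26*(sqrt(13) - 6*I)) ≈ 0.065986 + 0.12048*I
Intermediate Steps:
A(q) = sqrt(2)*sqrt(q) (A(q) = sqrt(2*q) = sqrt(2)*sqrt(q))
f(M) = (M + 2*sqrt(3))/(13 + M) (f(M) = (sqrt(2)*sqrt(6) + M)/(13 + M) = (2*sqrt(3) + M)/(13 + M) = (M + 2*sqrt(3))/(13 + M))
f(sqrt(-1 - 12))**2 = ((sqrt(-1 - 12) + 2*sqrt(3))/(13 + sqrt(-1 - 12)))**2 = ((sqrt(-13) + 2*sqrt(3))/(13 + sqrt(-13)))**2 = ((I*sqrt(13) + 2*sqrt(3))/(13 + I*sqrt(13)))**2 = ((2*sqrt(3) + I*sqrt(13))/(13 + I*sqrt(13)))**2 = (2*sqrt(3) + I*sqrt(13))**2/(13 + I*sqrt(13))**2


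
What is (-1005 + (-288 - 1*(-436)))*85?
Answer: -72845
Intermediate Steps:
(-1005 + (-288 - 1*(-436)))*85 = (-1005 + (-288 + 436))*85 = (-1005 + 148)*85 = -857*85 = -72845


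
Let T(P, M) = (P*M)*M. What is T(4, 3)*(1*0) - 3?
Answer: -3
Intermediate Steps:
T(P, M) = P*M² (T(P, M) = (M*P)*M = P*M²)
T(4, 3)*(1*0) - 3 = (4*3²)*(1*0) - 3 = (4*9)*0 - 3 = 36*0 - 3 = 0 - 3 = -3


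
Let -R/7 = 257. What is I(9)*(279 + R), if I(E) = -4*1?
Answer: 6080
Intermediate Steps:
R = -1799 (R = -7*257 = -1799)
I(E) = -4
I(9)*(279 + R) = -4*(279 - 1799) = -4*(-1520) = 6080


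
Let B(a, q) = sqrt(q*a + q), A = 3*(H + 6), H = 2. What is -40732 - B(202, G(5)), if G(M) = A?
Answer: -40732 - 2*sqrt(1218) ≈ -40802.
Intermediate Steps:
A = 24 (A = 3*(2 + 6) = 3*8 = 24)
G(M) = 24
B(a, q) = sqrt(q + a*q) (B(a, q) = sqrt(a*q + q) = sqrt(q + a*q))
-40732 - B(202, G(5)) = -40732 - sqrt(24*(1 + 202)) = -40732 - sqrt(24*203) = -40732 - sqrt(4872) = -40732 - 2*sqrt(1218)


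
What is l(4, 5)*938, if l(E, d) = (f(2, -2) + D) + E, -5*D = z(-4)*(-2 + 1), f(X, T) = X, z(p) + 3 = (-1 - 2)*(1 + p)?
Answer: 33768/5 ≈ 6753.6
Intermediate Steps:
z(p) = -6 - 3*p (z(p) = -3 + (-1 - 2)*(1 + p) = -3 - 3*(1 + p) = -3 + (-3 - 3*p) = -6 - 3*p)
D = 6/5 (D = -(-6 - 3*(-4))*(-2 + 1)/5 = -(-6 + 12)*(-1)/5 = -6*(-1)/5 = -⅕*(-6) = 6/5 ≈ 1.2000)
l(E, d) = 16/5 + E (l(E, d) = (2 + 6/5) + E = 16/5 + E)
l(4, 5)*938 = (16/5 + 4)*938 = (36/5)*938 = 33768/5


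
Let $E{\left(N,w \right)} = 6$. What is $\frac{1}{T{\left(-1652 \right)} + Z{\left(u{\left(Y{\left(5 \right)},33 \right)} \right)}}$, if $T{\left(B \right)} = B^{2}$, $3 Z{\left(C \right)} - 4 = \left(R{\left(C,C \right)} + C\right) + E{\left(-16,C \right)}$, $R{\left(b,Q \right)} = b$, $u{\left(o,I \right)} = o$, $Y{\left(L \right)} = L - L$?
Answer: $\frac{3}{8187322} \approx 3.6642 \cdot 10^{-7}$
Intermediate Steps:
$Y{\left(L \right)} = 0$
$Z{\left(C \right)} = \frac{10}{3} + \frac{2 C}{3}$ ($Z{\left(C \right)} = \frac{4}{3} + \frac{\left(C + C\right) + 6}{3} = \frac{4}{3} + \frac{2 C + 6}{3} = \frac{4}{3} + \frac{6 + 2 C}{3} = \frac{4}{3} + \left(2 + \frac{2 C}{3}\right) = \frac{10}{3} + \frac{2 C}{3}$)
$\frac{1}{T{\left(-1652 \right)} + Z{\left(u{\left(Y{\left(5 \right)},33 \right)} \right)}} = \frac{1}{\left(-1652\right)^{2} + \left(\frac{10}{3} + \frac{2}{3} \cdot 0\right)} = \frac{1}{2729104 + \left(\frac{10}{3} + 0\right)} = \frac{1}{2729104 + \frac{10}{3}} = \frac{1}{\frac{8187322}{3}} = \frac{3}{8187322}$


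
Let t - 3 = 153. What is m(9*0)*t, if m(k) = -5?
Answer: -780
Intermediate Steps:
t = 156 (t = 3 + 153 = 156)
m(9*0)*t = -5*156 = -780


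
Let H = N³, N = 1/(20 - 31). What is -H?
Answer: 1/1331 ≈ 0.00075131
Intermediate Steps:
N = -1/11 (N = 1/(-11) = -1/11 ≈ -0.090909)
H = -1/1331 (H = (-1/11)³ = -1/1331 ≈ -0.00075131)
-H = -1*(-1/1331) = 1/1331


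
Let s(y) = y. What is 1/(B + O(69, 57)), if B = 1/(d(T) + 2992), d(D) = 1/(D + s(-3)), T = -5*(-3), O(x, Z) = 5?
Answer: 35905/179537 ≈ 0.19999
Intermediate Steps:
T = 15
d(D) = 1/(-3 + D) (d(D) = 1/(D - 3) = 1/(-3 + D))
B = 12/35905 (B = 1/(1/(-3 + 15) + 2992) = 1/(1/12 + 2992) = 1/(35905/12) = 12/35905 ≈ 0.00033422)
1/(B + O(69, 57)) = 1/(12/35905 + 5) = 1/(179537/35905) = 35905/179537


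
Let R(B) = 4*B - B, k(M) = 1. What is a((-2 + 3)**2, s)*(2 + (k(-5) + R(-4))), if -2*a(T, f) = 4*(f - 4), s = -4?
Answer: -144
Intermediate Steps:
R(B) = 3*B
a(T, f) = 8 - 2*f (a(T, f) = -2*(f - 4) = -2*(-4 + f) = -(-16 + 4*f)/2 = 8 - 2*f)
a((-2 + 3)**2, s)*(2 + (k(-5) + R(-4))) = (8 - 2*(-4))*(2 + (1 + 3*(-4))) = (8 + 8)*(2 + (1 - 12)) = 16*(2 - 11) = 16*(-9) = -144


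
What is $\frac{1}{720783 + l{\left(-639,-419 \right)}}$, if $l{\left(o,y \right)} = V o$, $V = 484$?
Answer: $\frac{1}{411507} \approx 2.4301 \cdot 10^{-6}$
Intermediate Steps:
$l{\left(o,y \right)} = 484 o$
$\frac{1}{720783 + l{\left(-639,-419 \right)}} = \frac{1}{720783 + 484 \left(-639\right)} = \frac{1}{720783 - 309276} = \frac{1}{411507}$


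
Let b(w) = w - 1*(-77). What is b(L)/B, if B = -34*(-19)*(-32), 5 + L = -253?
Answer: 181/20672 ≈ 0.0087558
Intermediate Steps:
L = -258 (L = -5 - 253 = -258)
b(w) = 77 + w (b(w) = w + 77 = 77 + w)
B = -20672 (B = 646*(-32) = -20672)
b(L)/B = (77 - 258)/(-20672) = -181*(-1/20672) = 181/20672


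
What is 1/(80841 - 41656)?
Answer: 1/39185 ≈ 2.5520e-5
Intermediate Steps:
1/(80841 - 41656) = 1/39185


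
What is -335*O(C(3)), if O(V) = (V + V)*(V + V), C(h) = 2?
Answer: -5360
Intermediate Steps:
O(V) = 4*V² (O(V) = (2*V)*(2*V) = 4*V²)
-335*O(C(3)) = -1340*2² = -1340*4 = -335*16 = -5360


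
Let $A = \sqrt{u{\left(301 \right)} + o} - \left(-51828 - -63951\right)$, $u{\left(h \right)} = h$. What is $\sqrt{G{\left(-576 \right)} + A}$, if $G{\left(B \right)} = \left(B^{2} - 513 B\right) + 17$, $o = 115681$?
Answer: $\sqrt{615158 + \sqrt{115982}} \approx 784.54$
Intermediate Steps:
$G{\left(B \right)} = 17 + B^{2} - 513 B$
$A = -12123 + \sqrt{115982}$ ($A = \sqrt{301 + 115681} - \left(-51828 - -63951\right) = \sqrt{115982} - \left(-51828 + 63951\right) = \sqrt{115982} - 12123 = -12123 + \sqrt{115982} \approx -11782.0$)
$\sqrt{G{\left(-576 \right)} + A} = \sqrt{\left(17 + \left(-576\right)^{2} - -295488\right) - \left(12123 - \sqrt{115982}\right)} = \sqrt{\left(17 + 331776 + 295488\right) - \left(12123 - \sqrt{115982}\right)} = \sqrt{627281 - \left(12123 - \sqrt{115982}\right)} = \sqrt{615158 + \sqrt{115982}}$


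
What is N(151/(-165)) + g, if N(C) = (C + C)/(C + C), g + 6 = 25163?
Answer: 25158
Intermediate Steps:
g = 25157 (g = -6 + 25163 = 25157)
N(C) = 1 (N(C) = (2*C)/((2*C)) = (2*C)*(1/(2*C)) = 1)
N(151/(-165)) + g = 1 + 25157 = 25158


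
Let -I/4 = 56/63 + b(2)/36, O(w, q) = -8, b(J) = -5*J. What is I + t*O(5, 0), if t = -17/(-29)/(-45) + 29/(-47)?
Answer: 53074/20445 ≈ 2.5959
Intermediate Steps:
t = -38644/61335 (t = -17*(-1/29)*(-1/45) + 29*(-1/47) = (17/29)*(-1/45) - 29/47 = -17/1305 - 29/47 = -38644/61335 ≈ -0.63005)
I = -22/9 (I = -4*(56/63 - 5*2/36) = -4*(56*(1/63) - 10*1/36) = -4*(8/9 - 5/18) = -4*11/18 = -22/9 ≈ -2.4444)
I + t*O(5, 0) = -22/9 - 38644/61335*(-8) = -22/9 + 309152/61335 = 53074/20445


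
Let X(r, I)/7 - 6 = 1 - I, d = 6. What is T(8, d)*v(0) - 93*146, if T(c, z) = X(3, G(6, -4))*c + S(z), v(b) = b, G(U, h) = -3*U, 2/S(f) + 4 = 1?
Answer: -13578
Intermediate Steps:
S(f) = -2/3 (S(f) = 2/(-4 + 1) = 2/(-3) = 2*(-1/3) = -2/3)
X(r, I) = 49 - 7*I (X(r, I) = 42 + 7*(1 - I) = 42 + (7 - 7*I) = 49 - 7*I)
T(c, z) = -2/3 + 175*c (T(c, z) = (49 - (-21)*6)*c - 2/3 = (49 - 7*(-18))*c - 2/3 = (49 + 126)*c - 2/3 = 175*c - 2/3 = -2/3 + 175*c)
T(8, d)*v(0) - 93*146 = (-2/3 + 175*8)*0 - 93*146 = (-2/3 + 1400)*0 - 13578 = (4198/3)*0 - 13578 = 0 - 13578 = -13578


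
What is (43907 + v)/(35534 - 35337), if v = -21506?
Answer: 22401/197 ≈ 113.71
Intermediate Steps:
(43907 + v)/(35534 - 35337) = (43907 - 21506)/(35534 - 35337) = 22401/197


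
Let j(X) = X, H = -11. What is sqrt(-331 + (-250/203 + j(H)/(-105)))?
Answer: I*sqrt(3079487670)/3045 ≈ 18.224*I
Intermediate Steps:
sqrt(-331 + (-250/203 + j(H)/(-105))) = sqrt(-331 + (-250/203 - 11/(-105))) = sqrt(-331 + (-250*1/203 - 11*(-1/105))) = sqrt(-331 + (-250/203 + 11/105)) = sqrt(-331 - 3431/3045) = sqrt(-1011326/3045) = I*sqrt(3079487670)/3045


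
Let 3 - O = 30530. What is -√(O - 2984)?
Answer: -I*√33511 ≈ -183.06*I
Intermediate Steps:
O = -30527 (O = 3 - 1*30530 = 3 - 30530 = -30527)
-√(O - 2984) = -√(-30527 - 2984) = -√(-33511) = -I*√33511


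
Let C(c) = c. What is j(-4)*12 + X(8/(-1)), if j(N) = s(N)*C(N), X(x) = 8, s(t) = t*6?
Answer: 1160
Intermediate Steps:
s(t) = 6*t
j(N) = 6*N² (j(N) = (6*N)*N = 6*N²)
j(-4)*12 + X(8/(-1)) = (6*(-4)²)*12 + 8 = (6*16)*12 + 8 = 96*12 + 8 = 1152 + 8 = 1160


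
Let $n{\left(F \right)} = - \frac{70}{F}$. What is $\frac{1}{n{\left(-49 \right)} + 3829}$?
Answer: $\frac{7}{26813} \approx 0.00026107$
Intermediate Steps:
$\frac{1}{n{\left(-49 \right)} + 3829} = \frac{1}{- \frac{70}{-49} + 3829} = \frac{1}{\left(-70\right) \left(- \frac{1}{49}\right) + 3829} = \frac{1}{\frac{10}{7} + 3829} = \frac{1}{\frac{26813}{7}} = \frac{7}{26813}$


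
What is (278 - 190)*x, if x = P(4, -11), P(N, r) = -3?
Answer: -264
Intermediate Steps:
x = -3
(278 - 190)*x = (278 - 190)*(-3) = 88*(-3) = -264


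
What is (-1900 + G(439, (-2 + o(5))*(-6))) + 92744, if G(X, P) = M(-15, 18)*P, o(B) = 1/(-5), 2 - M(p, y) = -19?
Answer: 455606/5 ≈ 91121.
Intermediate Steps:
M(p, y) = 21 (M(p, y) = 2 - 1*(-19) = 2 + 19 = 21)
o(B) = -⅕ (o(B) = 1*(-⅕) = -⅕)
G(X, P) = 21*P
(-1900 + G(439, (-2 + o(5))*(-6))) + 92744 = (-1900 + 21*((-2 - ⅕)*(-6))) + 92744 = (-1900 + 21*(-11/5*(-6))) + 92744 = (-1900 + 21*(66/5)) + 92744 = (-1900 + 1386/5) + 92744 = -8114/5 + 92744 = 455606/5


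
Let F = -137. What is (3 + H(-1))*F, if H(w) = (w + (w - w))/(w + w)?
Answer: -959/2 ≈ -479.50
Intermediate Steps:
H(w) = 1/2 (H(w) = (w + 0)/((2*w)) = w*(1/(2*w)) = 1/2)
(3 + H(-1))*F = (3 + 1/2)*(-137) = (7/2)*(-137) = -959/2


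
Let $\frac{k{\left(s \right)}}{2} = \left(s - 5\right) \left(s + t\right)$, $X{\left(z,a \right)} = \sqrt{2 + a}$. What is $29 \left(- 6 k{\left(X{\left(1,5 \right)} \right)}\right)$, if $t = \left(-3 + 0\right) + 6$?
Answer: $2784 + 696 \sqrt{7} \approx 4625.4$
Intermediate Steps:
$t = 3$ ($t = -3 + 6 = 3$)
$k{\left(s \right)} = 2 \left(-5 + s\right) \left(3 + s\right)$ ($k{\left(s \right)} = 2 \left(s - 5\right) \left(s + 3\right) = 2 \left(-5 + s\right) \left(3 + s\right)$)
$29 \left(- 6 k{\left(X{\left(1,5 \right)} \right)}\right) = 29 \left(- 6 \left(-30 - 4 \sqrt{2 + 5} + 2 \left(\sqrt{2 + 5}\right)^{2}\right)\right) = 29 \left(- 6 \left(-30 - 4 \sqrt{7} + 2 \left(\sqrt{7}\right)^{2}\right)\right) = 29 \left(- 6 \left(-30 - 4 \sqrt{7} + 2 \cdot 7\right)\right) = 29 \left(- 6 \left(-30 - 4 \sqrt{7} + 14\right)\right) = 29 \left(- 6 \left(-16 - 4 \sqrt{7}\right)\right) = 29 \left(96 + 24 \sqrt{7}\right) = 2784 + 696 \sqrt{7}$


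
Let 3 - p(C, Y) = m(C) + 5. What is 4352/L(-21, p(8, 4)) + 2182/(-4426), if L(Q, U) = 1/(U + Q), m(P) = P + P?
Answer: -375609155/2213 ≈ -1.6973e+5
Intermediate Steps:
m(P) = 2*P
p(C, Y) = -2 - 2*C (p(C, Y) = 3 - (2*C + 5) = 3 - (5 + 2*C) = 3 + (-5 - 2*C) = -2 - 2*C)
L(Q, U) = 1/(Q + U)
4352/L(-21, p(8, 4)) + 2182/(-4426) = 4352/(1/(-21 + (-2 - 2*8))) + 2182/(-4426) = 4352/(1/(-21 + (-2 - 16))) + 2182*(-1/4426) = 4352/(1/(-21 - 18)) - 1091/2213 = 4352/(1/(-39)) - 1091/2213 = 4352/(-1/39) - 1091/2213 = 4352*(-39) - 1091/2213 = -169728 - 1091/2213 = -375609155/2213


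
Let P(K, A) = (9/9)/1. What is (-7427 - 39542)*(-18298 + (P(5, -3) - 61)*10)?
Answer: 887620162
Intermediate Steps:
P(K, A) = 1 (P(K, A) = (9*(⅑))*1 = 1*1 = 1)
(-7427 - 39542)*(-18298 + (P(5, -3) - 61)*10) = (-7427 - 39542)*(-18298 + (1 - 61)*10) = -46969*(-18298 - 60*10) = -46969*(-18298 - 600) = -46969*(-18898) = 887620162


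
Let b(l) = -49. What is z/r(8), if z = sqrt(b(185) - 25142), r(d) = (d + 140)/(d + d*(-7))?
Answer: -108*I*sqrt(311)/37 ≈ -51.476*I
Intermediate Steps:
r(d) = -(140 + d)/(6*d) (r(d) = (140 + d)/(d - 7*d) = (140 + d)/((-6*d)) = (140 + d)*(-1/(6*d)) = -(140 + d)/(6*d))
z = 9*I*sqrt(311) (z = sqrt(-49 - 25142) = sqrt(-25191) = 9*I*sqrt(311) ≈ 158.72*I)
z/r(8) = (9*I*sqrt(311))/(((1/6)*(-140 - 1*8)/8)) = (9*I*sqrt(311))/(((1/6)*(1/8)*(-140 - 8))) = (9*I*sqrt(311))/(((1/6)*(1/8)*(-148))) = (9*I*sqrt(311))/(-37/12) = (9*I*sqrt(311))*(-12/37) = -108*I*sqrt(311)/37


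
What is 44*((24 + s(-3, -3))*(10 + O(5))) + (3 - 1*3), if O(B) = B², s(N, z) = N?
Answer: 32340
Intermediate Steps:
44*((24 + s(-3, -3))*(10 + O(5))) + (3 - 1*3) = 44*((24 - 3)*(10 + 5²)) + (3 - 1*3) = 44*(21*(10 + 25)) + (3 - 3) = 44*(21*35) + 0 = 44*735 + 0 = 32340 + 0 = 32340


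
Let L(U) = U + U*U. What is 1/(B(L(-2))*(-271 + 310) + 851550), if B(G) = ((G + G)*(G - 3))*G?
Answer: 1/851238 ≈ 1.1748e-6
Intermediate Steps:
L(U) = U + U²
B(G) = 2*G²*(-3 + G) (B(G) = ((2*G)*(-3 + G))*G = (2*G*(-3 + G))*G = 2*G²*(-3 + G))
1/(B(L(-2))*(-271 + 310) + 851550) = 1/((2*(-2*(1 - 2))²*(-3 - 2*(1 - 2)))*(-271 + 310) + 851550) = 1/((2*(-2*(-1))²*(-3 - 2*(-1)))*39 + 851550) = 1/((2*2²*(-3 + 2))*39 + 851550) = 1/((2*4*(-1))*39 + 851550) = 1/(-8*39 + 851550) = 1/(-312 + 851550) = 1/851238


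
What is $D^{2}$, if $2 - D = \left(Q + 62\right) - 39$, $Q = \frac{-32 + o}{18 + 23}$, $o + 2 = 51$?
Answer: $\frac{770884}{1681} \approx 458.59$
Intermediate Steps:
$o = 49$ ($o = -2 + 51 = 49$)
$Q = \frac{17}{41}$ ($Q = \frac{-32 + 49}{18 + 23} = \frac{17}{41} \approx 0.41463$)
$D = - \frac{878}{41}$ ($D = 2 - \left(\left(\frac{17}{41} + 62\right) - 39\right) = 2 - \left(\frac{2559}{41} - 39\right) = 2 - \frac{960}{41} = - \frac{878}{41} \approx -21.415$)
$D^{2} = \left(- \frac{878}{41}\right)^{2} = \frac{770884}{1681}$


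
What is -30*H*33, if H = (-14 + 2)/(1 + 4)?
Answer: 2376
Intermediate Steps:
H = -12/5 ≈ -2.4000
-30*H*33 = -30*(-12/5)*33 = 72*33 = 2376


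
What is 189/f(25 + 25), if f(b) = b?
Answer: 189/50 ≈ 3.7800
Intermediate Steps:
189/f(25 + 25) = 189/(25 + 25) = 189/50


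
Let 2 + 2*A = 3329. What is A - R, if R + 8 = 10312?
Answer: -17281/2 ≈ -8640.5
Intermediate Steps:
R = 10304 (R = -8 + 10312 = 10304)
A = 3327/2 (A = -1 + (1/2)*3329 = -1 + 3329/2 = 3327/2 ≈ 1663.5)
A - R = 3327/2 - 1*10304 = 3327/2 - 10304 = -17281/2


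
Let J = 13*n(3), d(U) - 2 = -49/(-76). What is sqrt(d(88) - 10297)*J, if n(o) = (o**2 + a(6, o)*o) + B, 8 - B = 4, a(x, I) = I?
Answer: 143*I*sqrt(14865049)/19 ≈ 29018.0*I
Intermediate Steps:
B = 4 (B = 8 - 1*4 = 8 - 4 = 4)
d(U) = 201/76 (d(U) = 2 - 49/(-76) = 2 - 49*(-1/76) = 2 + 49/76 = 201/76)
n(o) = 4 + 2*o**2 (n(o) = (o**2 + o*o) + 4 = (o**2 + o**2) + 4 = 2*o**2 + 4 = 4 + 2*o**2)
J = 286 (J = 13*(4 + 2*3**2) = 13*(4 + 2*9) = 13*(4 + 18) = 13*22 = 286)
sqrt(d(88) - 10297)*J = sqrt(201/76 - 10297)*286 = sqrt(-782371/76)*286 = (I*sqrt(14865049)/38)*286 = 143*I*sqrt(14865049)/19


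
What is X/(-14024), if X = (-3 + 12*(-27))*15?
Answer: 4905/14024 ≈ 0.34976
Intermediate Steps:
X = -4905 (X = (-3 - 324)*15 = -327*15 = -4905)
X/(-14024) = -4905/(-14024) = -4905*(-1/14024) = 4905/14024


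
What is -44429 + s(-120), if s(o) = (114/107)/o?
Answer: -95078079/2140 ≈ -44429.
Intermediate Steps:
s(o) = 114/(107*o) (s(o) = (114*(1/107))/o = 114/(107*o))
-44429 + s(-120) = -44429 + (114/107)/(-120) = -44429 + (114/107)*(-1/120) = -44429 - 19/2140 = -95078079/2140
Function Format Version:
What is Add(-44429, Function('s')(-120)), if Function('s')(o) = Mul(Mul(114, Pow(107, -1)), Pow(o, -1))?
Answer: Rational(-95078079, 2140) ≈ -44429.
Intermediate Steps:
Function('s')(o) = Mul(Rational(114, 107), Pow(o, -1)) (Function('s')(o) = Mul(Mul(114, Rational(1, 107)), Pow(o, -1)) = Mul(Rational(114, 107), Pow(o, -1)))
Add(-44429, Function('s')(-120)) = Add(-44429, Mul(Rational(114, 107), Pow(-120, -1))) = Add(-44429, Mul(Rational(114, 107), Rational(-1, 120))) = Add(-44429, Rational(-19, 2140)) = Rational(-95078079, 2140)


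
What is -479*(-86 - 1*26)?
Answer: 53648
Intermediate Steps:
-479*(-86 - 1*26) = -479*(-86 - 26) = -479*(-112) = 53648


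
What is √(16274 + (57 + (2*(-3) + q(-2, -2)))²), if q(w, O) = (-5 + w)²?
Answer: √26274 ≈ 162.09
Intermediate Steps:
√(16274 + (57 + (2*(-3) + q(-2, -2)))²) = √(16274 + (57 + (2*(-3) + (-5 - 2)²))²) = √(16274 + (57 + (-6 + (-7)²))²) = √(16274 + (57 + (-6 + 49))²) = √(16274 + (57 + 43)²) = √(16274 + 100²) = √(16274 + 10000) = √26274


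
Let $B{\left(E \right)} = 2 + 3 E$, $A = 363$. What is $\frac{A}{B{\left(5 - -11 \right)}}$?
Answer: $\frac{363}{50} \approx 7.26$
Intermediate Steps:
$\frac{A}{B{\left(5 - -11 \right)}} = \frac{363}{2 + 3 \left(5 - -11\right)} = \frac{363}{2 + 3 \left(5 + 11\right)} = \frac{363}{2 + 3 \cdot 16} = \frac{363}{2 + 48} = \frac{363}{50}$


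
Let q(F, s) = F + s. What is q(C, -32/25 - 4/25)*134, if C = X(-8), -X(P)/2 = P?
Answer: 48776/25 ≈ 1951.0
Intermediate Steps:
X(P) = -2*P
C = 16 (C = -2*(-8) = 16)
q(C, -32/25 - 4/25)*134 = (16 + (-32/25 - 4/25))*134 = (16 - 36/25)*134 = (364/25)*134 = 48776/25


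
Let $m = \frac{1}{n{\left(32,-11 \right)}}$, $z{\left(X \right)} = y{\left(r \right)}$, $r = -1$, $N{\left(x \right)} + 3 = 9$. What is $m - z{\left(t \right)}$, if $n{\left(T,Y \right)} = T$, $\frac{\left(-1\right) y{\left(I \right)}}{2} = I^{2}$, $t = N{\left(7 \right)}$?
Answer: $\frac{65}{32} \approx 2.0313$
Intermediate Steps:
$N{\left(x \right)} = 6$ ($N{\left(x \right)} = -3 + 9 = 6$)
$t = 6$
$y{\left(I \right)} = - 2 I^{2}$
$z{\left(X \right)} = -2$ ($z{\left(X \right)} = - 2 \left(-1\right)^{2} = \left(-2\right) 1 = -2$)
$m = \frac{1}{32} \approx 0.03125$
$m - z{\left(t \right)} = \frac{1}{32} - -2 = \frac{1}{32} + 2 = \frac{65}{32}$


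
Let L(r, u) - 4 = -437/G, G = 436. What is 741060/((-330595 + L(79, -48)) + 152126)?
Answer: -107700720/25937059 ≈ -4.1524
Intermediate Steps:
L(r, u) = 1307/436 (L(r, u) = 4 - 437/436 = 1307/436)
741060/((-330595 + L(79, -48)) + 152126) = 741060/((-330595 + 1307/436) + 152126) = 741060/(-144138113/436 + 152126) = 741060/(-77811177/436) = 741060*(-436/77811177) = -107700720/25937059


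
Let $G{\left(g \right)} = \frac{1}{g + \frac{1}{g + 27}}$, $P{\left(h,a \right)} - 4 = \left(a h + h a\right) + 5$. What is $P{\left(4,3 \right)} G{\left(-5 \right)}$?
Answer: $- \frac{726}{109} \approx -6.6606$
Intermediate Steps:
$P{\left(h,a \right)} = 9 + 2 a h$ ($P{\left(h,a \right)} = 4 + \left(\left(a h + h a\right) + 5\right) = 4 + \left(\left(a h + a h\right) + 5\right) = 4 + \left(2 a h + 5\right) = 4 + \left(5 + 2 a h\right) = 9 + 2 a h$)
$G{\left(g \right)} = \frac{1}{g + \frac{1}{27 + g}}$
$P{\left(4,3 \right)} G{\left(-5 \right)} = \left(9 + 2 \cdot 3 \cdot 4\right) \frac{27 - 5}{1 + \left(-5\right)^{2} + 27 \left(-5\right)} = \left(9 + 24\right) \frac{1}{1 + 25 - 135} \cdot 22 = 33 \frac{1}{-109} \cdot 22 = 33 \left(\left(- \frac{1}{109}\right) 22\right) = 33 \left(- \frac{22}{109}\right) = - \frac{726}{109}$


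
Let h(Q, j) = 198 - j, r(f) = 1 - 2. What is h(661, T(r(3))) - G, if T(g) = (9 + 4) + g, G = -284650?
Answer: 284836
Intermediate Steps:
r(f) = -1
T(g) = 13 + g
h(661, T(r(3))) - G = (198 - (13 - 1)) - 1*(-284650) = (198 - 1*12) + 284650 = (198 - 12) + 284650 = 186 + 284650 = 284836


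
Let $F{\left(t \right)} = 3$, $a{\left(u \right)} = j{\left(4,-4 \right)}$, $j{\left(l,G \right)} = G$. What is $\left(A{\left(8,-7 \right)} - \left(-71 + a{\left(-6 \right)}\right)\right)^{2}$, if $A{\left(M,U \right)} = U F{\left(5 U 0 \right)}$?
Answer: $2916$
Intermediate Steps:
$a{\left(u \right)} = -4$
$A{\left(M,U \right)} = 3 U$ ($A{\left(M,U \right)} = U 3 = 3 U$)
$\left(A{\left(8,-7 \right)} - \left(-71 + a{\left(-6 \right)}\right)\right)^{2} = \left(3 \left(-7\right) + \left(71 - -4\right)\right)^{2} = \left(-21 + \left(71 + 4\right)\right)^{2} = \left(-21 + 75\right)^{2} = 54^{2} = 2916$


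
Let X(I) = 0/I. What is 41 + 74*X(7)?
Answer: 41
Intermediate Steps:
X(I) = 0
41 + 74*X(7) = 41 + 74*0 = 41 + 0 = 41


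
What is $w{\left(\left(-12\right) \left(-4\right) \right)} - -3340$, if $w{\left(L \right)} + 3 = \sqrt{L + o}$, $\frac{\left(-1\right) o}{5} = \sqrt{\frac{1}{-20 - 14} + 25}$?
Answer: $3337 + \frac{\sqrt{55488 - 170 \sqrt{28866}}}{34} \approx 3341.8$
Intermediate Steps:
$o = - \frac{5 \sqrt{28866}}{34}$ ($o = - 5 \sqrt{\frac{1}{-20 - 14} + 25} = - 5 \sqrt{\frac{1}{-34} + 25} = - 5 \sqrt{- \frac{1}{34} + 25} = - 5 \sqrt{\frac{849}{34}} = - 5 \frac{\sqrt{28866}}{34} = - \frac{5 \sqrt{28866}}{34} \approx -24.985$)
$w{\left(L \right)} = -3 + \sqrt{L - \frac{5 \sqrt{28866}}{34}}$
$w{\left(\left(-12\right) \left(-4\right) \right)} - -3340 = \left(-3 + \frac{\sqrt{- 170 \sqrt{28866} + 1156 \left(\left(-12\right) \left(-4\right)\right)}}{34}\right) - -3340 = \left(-3 + \frac{\sqrt{- 170 \sqrt{28866} + 1156 \cdot 48}}{34}\right) + 3340 = \left(-3 + \frac{\sqrt{- 170 \sqrt{28866} + 55488}}{34}\right) + 3340 = \left(-3 + \frac{\sqrt{55488 - 170 \sqrt{28866}}}{34}\right) + 3340 = 3337 + \frac{\sqrt{55488 - 170 \sqrt{28866}}}{34}$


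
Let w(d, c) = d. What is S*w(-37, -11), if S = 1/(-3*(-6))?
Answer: -37/18 ≈ -2.0556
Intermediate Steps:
S = 1/18 ≈ 0.055556
S*w(-37, -11) = (1/18)*(-37) = -37/18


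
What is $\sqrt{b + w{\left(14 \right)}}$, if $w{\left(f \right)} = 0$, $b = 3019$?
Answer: $\sqrt{3019} \approx 54.945$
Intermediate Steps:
$\sqrt{b + w{\left(14 \right)}} = \sqrt{3019 + 0} = \sqrt{3019}$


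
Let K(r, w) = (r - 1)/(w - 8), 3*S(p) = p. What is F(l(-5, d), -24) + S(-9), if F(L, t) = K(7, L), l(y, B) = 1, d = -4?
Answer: -27/7 ≈ -3.8571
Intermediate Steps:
S(p) = p/3
K(r, w) = (-1 + r)/(-8 + w)
F(L, t) = 6/(-8 + L) (F(L, t) = (-1 + 7)/(-8 + L) = 6/(-8 + L))
F(l(-5, d), -24) + S(-9) = 6/(-8 + 1) + (⅓)*(-9) = 6/(-7) - 3 = 6*(-⅐) - 3 = -6/7 - 3 = -27/7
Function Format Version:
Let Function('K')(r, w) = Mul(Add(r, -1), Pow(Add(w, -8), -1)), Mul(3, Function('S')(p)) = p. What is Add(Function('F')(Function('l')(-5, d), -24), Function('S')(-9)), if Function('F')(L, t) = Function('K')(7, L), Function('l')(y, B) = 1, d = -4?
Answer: Rational(-27, 7) ≈ -3.8571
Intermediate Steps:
Function('S')(p) = Mul(Rational(1, 3), p)
Function('K')(r, w) = Mul(Pow(Add(-8, w), -1), Add(-1, r)) (Function('K')(r, w) = Mul(Add(-1, r), Pow(Add(-8, w), -1)) = Mul(Pow(Add(-8, w), -1), Add(-1, r)))
Function('F')(L, t) = Mul(6, Pow(Add(-8, L), -1)) (Function('F')(L, t) = Mul(Pow(Add(-8, L), -1), Add(-1, 7)) = Mul(Pow(Add(-8, L), -1), 6) = Mul(6, Pow(Add(-8, L), -1)))
Add(Function('F')(Function('l')(-5, d), -24), Function('S')(-9)) = Add(Mul(6, Pow(Add(-8, 1), -1)), Mul(Rational(1, 3), -9)) = Add(Mul(6, Pow(-7, -1)), -3) = Add(Mul(6, Rational(-1, 7)), -3) = Add(Rational(-6, 7), -3) = Rational(-27, 7)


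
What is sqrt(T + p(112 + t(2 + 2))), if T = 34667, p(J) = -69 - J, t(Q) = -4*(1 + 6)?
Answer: sqrt(34514) ≈ 185.78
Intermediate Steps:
t(Q) = -28 (t(Q) = -4*7 = -28)
sqrt(T + p(112 + t(2 + 2))) = sqrt(34667 + (-69 - (112 - 28))) = sqrt(34667 + (-69 - 1*84)) = sqrt(34667 + (-69 - 84)) = sqrt(34667 - 153) = sqrt(34514)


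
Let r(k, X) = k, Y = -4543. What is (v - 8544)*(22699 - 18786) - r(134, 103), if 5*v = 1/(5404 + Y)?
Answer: -20561175131/615 ≈ -3.3433e+7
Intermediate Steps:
v = 1/4305 (v = 1/(5*(5404 - 4543)) = (1/5)/861 = (1/5)*(1/861) = 1/4305 ≈ 0.00023229)
(v - 8544)*(22699 - 18786) - r(134, 103) = (1/4305 - 8544)*(22699 - 18786) - 1*134 = -36781919/4305*3913 - 134 = -20561092721/615 - 134 = -20561175131/615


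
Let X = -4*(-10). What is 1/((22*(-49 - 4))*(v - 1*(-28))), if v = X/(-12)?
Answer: -3/86284 ≈ -3.4769e-5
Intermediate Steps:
X = 40
v = -10/3 (v = 40/(-12) = 40*(-1/12) = -10/3 ≈ -3.3333)
1/((22*(-49 - 4))*(v - 1*(-28))) = 1/((22*(-49 - 4))*(-10/3 - 1*(-28))) = 1/((22*(-53))*(-10/3 + 28)) = 1/(-1166*74/3) = 1/(-86284/3) = -3/86284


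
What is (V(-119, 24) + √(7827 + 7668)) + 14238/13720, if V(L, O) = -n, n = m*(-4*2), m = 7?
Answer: 55897/980 + √15495 ≈ 181.52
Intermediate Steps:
n = -56 (n = 7*(-4*2) = 7*(-8) = -56)
V(L, O) = 56 (V(L, O) = -1*(-56) = 56)
(V(-119, 24) + √(7827 + 7668)) + 14238/13720 = (56 + √(7827 + 7668)) + 14238/13720 = (56 + √15495) + 14238*(1/13720) = (56 + √15495) + 1017/980 = 55897/980 + √15495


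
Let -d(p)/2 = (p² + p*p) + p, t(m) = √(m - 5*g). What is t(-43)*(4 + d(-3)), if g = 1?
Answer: -104*I*√3 ≈ -180.13*I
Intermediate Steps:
t(m) = √(-5 + m) (t(m) = √(m - 5*1) = √(m - 5) = √(-5 + m))
d(p) = -4*p² - 2*p (d(p) = -2*((p² + p*p) + p) = -2*((p² + p²) + p) = -2*(2*p² + p) = -2*(p + 2*p²) = -4*p² - 2*p)
t(-43)*(4 + d(-3)) = √(-5 - 43)*(4 - 2*(-3)*(1 + 2*(-3))) = √(-48)*(4 - 2*(-3)*(1 - 6)) = (4*I*√3)*(4 - 2*(-3)*(-5)) = (4*I*√3)*(4 - 30) = (4*I*√3)*(-26) = -104*I*√3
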